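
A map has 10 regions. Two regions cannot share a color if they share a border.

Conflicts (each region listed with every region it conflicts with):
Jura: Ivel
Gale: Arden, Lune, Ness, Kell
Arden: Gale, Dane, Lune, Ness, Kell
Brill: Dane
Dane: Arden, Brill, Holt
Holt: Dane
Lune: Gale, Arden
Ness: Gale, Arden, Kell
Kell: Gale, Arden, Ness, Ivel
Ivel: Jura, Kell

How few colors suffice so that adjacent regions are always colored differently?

4

Gale, Arden, Ness, Kell are mutually in conflict, so at least 4 colors are needed.
4 colors suffice: color 1 → {Arden, Brill, Holt, Ivel}; color 2 → {Jura, Dane, Lune, Kell}; color 3 → {Gale}; color 4 → {Ness}. Each listed conflict is separated.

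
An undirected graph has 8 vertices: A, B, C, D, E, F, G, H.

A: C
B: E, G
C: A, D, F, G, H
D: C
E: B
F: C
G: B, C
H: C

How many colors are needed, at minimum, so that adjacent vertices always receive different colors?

C and F are adjacent, so at least 2 colors are needed.
2 colors suffice: A=blue, B=red, C=red, D=blue, E=blue, F=blue, G=blue, H=blue. No two adjacent vertices share a color.

2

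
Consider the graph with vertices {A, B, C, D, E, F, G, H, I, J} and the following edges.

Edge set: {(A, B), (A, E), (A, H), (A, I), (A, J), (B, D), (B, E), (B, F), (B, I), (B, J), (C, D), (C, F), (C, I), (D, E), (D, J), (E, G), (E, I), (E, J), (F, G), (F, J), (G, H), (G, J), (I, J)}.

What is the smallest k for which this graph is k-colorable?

A, B, E, I, J are pairwise adjacent (a clique of size 5), so at least 5 colors are needed.
A valid assignment using 5 colors: A=5, B=2, C=1, D=4, E=3, F=3, G=2, H=1, I=4, J=1. Each edge has distinct colors on its endpoints.

5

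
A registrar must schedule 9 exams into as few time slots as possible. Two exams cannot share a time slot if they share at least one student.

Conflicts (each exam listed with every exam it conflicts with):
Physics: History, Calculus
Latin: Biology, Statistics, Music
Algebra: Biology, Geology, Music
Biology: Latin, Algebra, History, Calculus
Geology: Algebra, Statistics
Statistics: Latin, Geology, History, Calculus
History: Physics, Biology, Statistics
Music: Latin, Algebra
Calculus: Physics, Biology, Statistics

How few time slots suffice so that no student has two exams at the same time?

The cycle Biology-Calculus-Statistics-Geology-Algebra-Biology has odd length 5, so it cannot be 2-colored; at least 3 time slots are needed.
3 time slots suffice: time slot 1 → {Physics, Biology, Statistics, Music}; time slot 2 → {Latin, Algebra, History, Calculus}; time slot 3 → {Geology}. No two conflicting exams share a time slot.

3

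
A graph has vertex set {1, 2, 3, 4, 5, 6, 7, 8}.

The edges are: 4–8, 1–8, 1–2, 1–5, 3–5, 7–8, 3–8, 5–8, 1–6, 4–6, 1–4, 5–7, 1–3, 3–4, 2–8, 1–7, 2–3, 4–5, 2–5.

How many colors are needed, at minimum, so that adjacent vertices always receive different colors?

5

1, 2, 3, 5, 8 are mutually adjacent (a clique of size 5), so at least 5 colors are needed.
5 colors suffice: color red → {1}; color blue → {6, 8}; color green → {5}; color yellow → {3, 7}; color purple → {2, 4}. Every edge joins two different colors.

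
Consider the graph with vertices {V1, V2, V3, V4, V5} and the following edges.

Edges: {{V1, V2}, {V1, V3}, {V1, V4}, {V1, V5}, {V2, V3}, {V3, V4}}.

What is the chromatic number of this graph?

3

V1, V3, V4 are mutually adjacent, so at least 3 colors are needed.
3 colors suffice: color 1 → {V1}; color 2 → {V3, V5}; color 3 → {V2, V4}. Each edge has distinct colors on its endpoints.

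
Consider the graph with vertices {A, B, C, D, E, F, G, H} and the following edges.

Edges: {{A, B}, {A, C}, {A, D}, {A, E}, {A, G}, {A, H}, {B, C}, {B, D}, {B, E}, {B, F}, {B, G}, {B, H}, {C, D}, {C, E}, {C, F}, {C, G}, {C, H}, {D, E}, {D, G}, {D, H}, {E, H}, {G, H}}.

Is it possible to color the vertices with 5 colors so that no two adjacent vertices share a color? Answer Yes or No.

No

A, B, C, D, E, H form a clique, so at least 6 colors are needed.
So 5 colors are not enough.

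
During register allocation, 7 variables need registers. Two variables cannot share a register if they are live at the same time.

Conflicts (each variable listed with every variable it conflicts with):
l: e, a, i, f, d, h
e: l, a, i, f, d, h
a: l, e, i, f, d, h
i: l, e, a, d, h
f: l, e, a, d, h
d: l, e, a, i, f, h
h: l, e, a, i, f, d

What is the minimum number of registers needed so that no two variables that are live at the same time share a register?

l, e, a, f, d, h pairwise conflict, so at least 6 registers are needed.
6 registers suffice: register 1 → {d}; register 2 → {e}; register 3 → {a}; register 4 → {h}; register 5 → {l}; register 6 → {i, f}. No two conflicting variables share a register.

6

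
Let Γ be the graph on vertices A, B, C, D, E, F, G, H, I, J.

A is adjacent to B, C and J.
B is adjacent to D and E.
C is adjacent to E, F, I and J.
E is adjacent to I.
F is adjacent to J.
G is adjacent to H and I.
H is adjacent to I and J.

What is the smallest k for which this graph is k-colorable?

C, E, I are mutually adjacent, so at least 3 colors are needed.
3 colors suffice: color red → {B, C, H}; color blue → {D, I, J}; color green → {A, E, F, G}. Each edge has distinct colors on its endpoints.

3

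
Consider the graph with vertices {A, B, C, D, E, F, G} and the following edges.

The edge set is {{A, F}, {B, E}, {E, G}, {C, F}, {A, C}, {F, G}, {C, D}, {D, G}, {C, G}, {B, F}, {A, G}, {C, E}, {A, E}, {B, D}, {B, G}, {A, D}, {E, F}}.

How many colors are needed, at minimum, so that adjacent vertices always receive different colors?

5

A, C, E, F, G are mutually adjacent (a clique of size 5), so at least 5 colors are needed.
5 colors suffice: A=blue, B=blue, C=yellow, D=green, E=green, F=purple, G=red. Each edge has distinct colors on its endpoints.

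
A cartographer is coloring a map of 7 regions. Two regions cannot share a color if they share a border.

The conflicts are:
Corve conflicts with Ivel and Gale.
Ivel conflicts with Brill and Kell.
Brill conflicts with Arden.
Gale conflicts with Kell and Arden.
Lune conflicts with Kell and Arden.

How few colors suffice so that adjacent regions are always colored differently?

3

The cycle Gale-Arden-Brill-Ivel-Kell-Gale has odd length 5, so it cannot be 2-colored; at least 3 colors are needed.
3 colors suffice: color 1 → {Corve, Kell, Arden}; color 2 → {Ivel, Gale, Lune}; color 3 → {Brill}. No two conflicting regions share a color.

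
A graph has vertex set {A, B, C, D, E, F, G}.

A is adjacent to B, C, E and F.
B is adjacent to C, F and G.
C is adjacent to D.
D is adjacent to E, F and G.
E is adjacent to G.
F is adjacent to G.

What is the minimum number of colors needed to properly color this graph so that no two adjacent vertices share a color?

3

D, F, G form a triangle, so at least 3 colors are needed.
3 colors suffice: color 1 → {B, D}; color 2 → {A, G}; color 3 → {C, E, F}. Every edge joins two different colors.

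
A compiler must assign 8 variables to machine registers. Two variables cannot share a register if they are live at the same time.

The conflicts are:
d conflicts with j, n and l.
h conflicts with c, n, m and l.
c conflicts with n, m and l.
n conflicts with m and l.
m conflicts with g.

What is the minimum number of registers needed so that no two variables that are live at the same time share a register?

h, c, n, m pairwise conflict, so at least 4 registers are needed.
4 registers suffice: register 1 → {j, n, g}; register 2 → {m, l}; register 3 → {d, c}; register 4 → {h}. Every pair that conflicts lands in different registers.

4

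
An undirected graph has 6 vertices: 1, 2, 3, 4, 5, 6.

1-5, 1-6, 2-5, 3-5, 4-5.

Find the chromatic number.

3 and 5 are adjacent, so at least 2 colors are needed.
2 colors suffice: 1=blue, 2=blue, 3=blue, 4=blue, 5=red, 6=red. Each edge has distinct colors on its endpoints.

2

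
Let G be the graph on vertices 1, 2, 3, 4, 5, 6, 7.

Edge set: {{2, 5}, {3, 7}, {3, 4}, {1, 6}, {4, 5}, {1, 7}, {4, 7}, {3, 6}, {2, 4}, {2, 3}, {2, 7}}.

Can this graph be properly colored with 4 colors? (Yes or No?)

The chromatic number is 4. 2, 3, 4, 7 are pairwise adjacent (a clique of size 4), so at least 4 colors are needed.
4 colors suffice: color a → {1, 3, 5}; color b → {4, 6}; color c → {7}; color d → {2}.
That is already a proper 4-coloring.

Yes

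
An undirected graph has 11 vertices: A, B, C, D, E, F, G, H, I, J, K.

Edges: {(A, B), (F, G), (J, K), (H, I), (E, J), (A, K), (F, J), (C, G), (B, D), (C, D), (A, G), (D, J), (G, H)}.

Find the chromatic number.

3

The cycle F-G-A-K-J-F has odd length 5, so it cannot be 2-colored; at least 3 colors are needed.
A valid assignment using 3 colors: A=blue, B=red, C=green, D=blue, E=blue, F=blue, G=red, H=blue, I=red, J=red, K=green. Every edge joins two different colors.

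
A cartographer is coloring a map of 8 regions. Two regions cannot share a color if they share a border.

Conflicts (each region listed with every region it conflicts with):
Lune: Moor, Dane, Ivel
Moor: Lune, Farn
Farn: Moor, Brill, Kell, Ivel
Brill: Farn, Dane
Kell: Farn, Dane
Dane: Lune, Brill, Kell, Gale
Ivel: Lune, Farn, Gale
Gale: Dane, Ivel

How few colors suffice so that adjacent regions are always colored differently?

3

The cycle Kell-Dane-Lune-Moor-Farn-Kell has odd length 5, so it cannot be 2-colored; at least 3 colors are needed.
3 colors suffice: Lune=2, Moor=3, Farn=1, Brill=2, Kell=2, Dane=1, Ivel=3, Gale=2. Every pair that conflicts lands in different colors.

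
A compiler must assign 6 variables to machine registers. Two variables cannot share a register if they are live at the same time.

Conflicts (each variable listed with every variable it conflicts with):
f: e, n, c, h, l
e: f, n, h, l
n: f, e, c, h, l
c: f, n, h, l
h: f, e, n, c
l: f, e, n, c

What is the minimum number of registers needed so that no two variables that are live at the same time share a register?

4

f, e, n, h all conflict with each other, so at least 4 registers are needed.
4 registers suffice: f=2, e=3, n=1, c=3, h=4, l=4. Each listed conflict is separated.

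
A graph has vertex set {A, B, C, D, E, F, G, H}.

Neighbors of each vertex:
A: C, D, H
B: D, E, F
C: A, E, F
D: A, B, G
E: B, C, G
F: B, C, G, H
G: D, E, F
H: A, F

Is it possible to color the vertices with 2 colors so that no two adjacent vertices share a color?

No

The cycle G-F-H-A-D-G has odd length 5, so it cannot be 2-colored; at least 3 colors are needed.
So 2 colors are not enough.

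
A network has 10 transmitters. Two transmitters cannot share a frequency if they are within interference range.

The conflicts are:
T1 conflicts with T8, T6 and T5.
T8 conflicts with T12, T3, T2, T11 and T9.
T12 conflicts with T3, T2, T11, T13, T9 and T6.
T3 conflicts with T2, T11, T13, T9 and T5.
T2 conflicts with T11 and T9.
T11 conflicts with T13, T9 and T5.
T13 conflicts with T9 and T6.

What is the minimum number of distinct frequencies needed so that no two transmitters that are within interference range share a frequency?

6

T8, T12, T3, T2, T11, T9 all conflict with each other, so at least 6 frequencies are needed.
6 frequencies suffice: frequency 1 → {T12, T5}; frequency 2 → {T3, T6}; frequency 3 → {T1, T11}; frequency 4 → {T9}; frequency 5 → {T8, T13}; frequency 6 → {T2}. Every pair that conflicts lands in different frequencies.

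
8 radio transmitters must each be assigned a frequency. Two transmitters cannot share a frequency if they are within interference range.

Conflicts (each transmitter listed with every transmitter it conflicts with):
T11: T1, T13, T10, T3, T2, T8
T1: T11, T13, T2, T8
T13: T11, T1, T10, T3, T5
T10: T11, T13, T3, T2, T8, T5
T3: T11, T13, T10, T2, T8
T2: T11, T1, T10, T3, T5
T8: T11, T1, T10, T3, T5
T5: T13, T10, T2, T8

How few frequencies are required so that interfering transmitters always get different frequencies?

T11, T10, T3, T8 pairwise conflict, so at least 4 frequencies are needed.
4 frequencies suffice: T11=2, T1=1, T13=3, T10=1, T3=4, T2=3, T8=3, T5=2. Each listed conflict is separated.

4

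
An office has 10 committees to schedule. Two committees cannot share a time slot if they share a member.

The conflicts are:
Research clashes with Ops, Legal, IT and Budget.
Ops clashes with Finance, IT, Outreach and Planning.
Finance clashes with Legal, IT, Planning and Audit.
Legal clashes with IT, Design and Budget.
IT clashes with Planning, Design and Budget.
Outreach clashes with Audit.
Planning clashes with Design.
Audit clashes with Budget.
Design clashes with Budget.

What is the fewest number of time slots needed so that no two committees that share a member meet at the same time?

4

Ops, Finance, IT, Planning pairwise conflict, so at least 4 time slots are needed.
4 time slots suffice: Research=2, Ops=3, Finance=2, Legal=3, IT=1, Outreach=2, Planning=4, Audit=1, Design=2, Budget=4. Every pair that conflicts lands in different time slots.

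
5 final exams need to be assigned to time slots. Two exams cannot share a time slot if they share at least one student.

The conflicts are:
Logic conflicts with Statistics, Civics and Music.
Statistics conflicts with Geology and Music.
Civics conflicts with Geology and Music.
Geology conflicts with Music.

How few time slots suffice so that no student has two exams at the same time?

3

Statistics, Geology, Music pairwise conflict, so at least 3 time slots are needed.
3 time slots suffice: time slot 1 → {Music}; time slot 2 → {Statistics, Civics}; time slot 3 → {Logic, Geology}. Every pair that conflicts lands in different time slots.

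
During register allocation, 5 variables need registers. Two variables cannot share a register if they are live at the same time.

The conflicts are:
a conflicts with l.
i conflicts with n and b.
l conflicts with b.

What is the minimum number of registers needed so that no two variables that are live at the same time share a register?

2

l and b conflict, so at least 2 registers are needed.
2 registers suffice: register 1 → {a, n, b}; register 2 → {i, l}. Each listed conflict is separated.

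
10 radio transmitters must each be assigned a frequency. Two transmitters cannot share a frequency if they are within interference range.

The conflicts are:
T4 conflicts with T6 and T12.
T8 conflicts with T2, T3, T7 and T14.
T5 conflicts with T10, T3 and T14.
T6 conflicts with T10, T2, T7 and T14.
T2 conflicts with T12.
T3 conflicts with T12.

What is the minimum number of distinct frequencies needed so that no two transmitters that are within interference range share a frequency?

2

T3 and T12 conflict, so at least 2 frequencies are needed.
A valid assignment using 2 frequencies: T4=2, T8=1, T5=1, T6=1, T10=2, T2=2, T3=2, T7=2, T12=1, T14=2. No two conflicting transmitters share a frequency.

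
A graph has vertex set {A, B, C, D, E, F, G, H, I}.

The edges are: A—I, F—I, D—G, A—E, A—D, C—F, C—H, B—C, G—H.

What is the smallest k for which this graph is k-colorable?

3

The cycle A-D-G-H-C-F-I-A has odd length 7, so it cannot be 2-colored; at least 3 colors are needed.
One proper 3-coloring: A=1, B=2, C=1, D=2, E=2, F=3, G=1, H=2, I=2. No two adjacent vertices share a color.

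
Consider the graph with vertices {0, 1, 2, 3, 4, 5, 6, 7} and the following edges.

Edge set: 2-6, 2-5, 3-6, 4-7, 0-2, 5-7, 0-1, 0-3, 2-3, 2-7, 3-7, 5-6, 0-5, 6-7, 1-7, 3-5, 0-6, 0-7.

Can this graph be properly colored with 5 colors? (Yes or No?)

No

0, 2, 3, 5, 6, 7 are pairwise adjacent (a clique of size 6), so at least 6 colors are needed.
So 5 colors are not enough.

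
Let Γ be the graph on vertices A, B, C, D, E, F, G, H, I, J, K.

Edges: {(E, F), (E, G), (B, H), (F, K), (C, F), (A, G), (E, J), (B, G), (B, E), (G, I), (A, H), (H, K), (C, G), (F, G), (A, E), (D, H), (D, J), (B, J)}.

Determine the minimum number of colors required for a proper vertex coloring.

3

C, F, G form a triangle, so at least 3 colors are needed.
3 colors suffice: color 1 → {G, H, J}; color 2 → {C, D, E, I, K}; color 3 → {A, B, F}. Every edge joins two different colors.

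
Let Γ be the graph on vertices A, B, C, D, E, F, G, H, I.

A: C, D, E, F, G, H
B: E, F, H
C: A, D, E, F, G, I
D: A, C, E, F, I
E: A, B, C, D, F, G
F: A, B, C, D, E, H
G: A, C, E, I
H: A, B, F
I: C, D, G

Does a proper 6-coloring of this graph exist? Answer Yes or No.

The chromatic number is 5. A, C, D, E, F are mutually adjacent (a clique of size 5), so at least 5 colors are needed.
5 colors suffice: color red → {A, B, I}; color blue → {C, H}; color green → {E}; color yellow → {F, G}; color purple → {D}.
Since 6 ≥ 5, a proper 6-coloring certainly exists.

Yes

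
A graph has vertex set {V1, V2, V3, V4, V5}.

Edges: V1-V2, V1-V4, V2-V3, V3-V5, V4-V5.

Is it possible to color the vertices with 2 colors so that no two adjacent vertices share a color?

The cycle V2-V1-V4-V5-V3-V2 has odd length 5, so it cannot be 2-colored; at least 3 colors are needed.
So 2 colors are not enough.

No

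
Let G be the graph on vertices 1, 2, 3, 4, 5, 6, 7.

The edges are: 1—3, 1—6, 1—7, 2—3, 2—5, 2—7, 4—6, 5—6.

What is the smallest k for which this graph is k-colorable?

The cycle 5-2-7-1-6-5 has odd length 5, so it cannot be 2-colored; at least 3 colors are needed.
One proper 3-coloring: 1=red, 2=red, 3=blue, 4=red, 5=green, 6=blue, 7=blue. No two adjacent vertices share a color.

3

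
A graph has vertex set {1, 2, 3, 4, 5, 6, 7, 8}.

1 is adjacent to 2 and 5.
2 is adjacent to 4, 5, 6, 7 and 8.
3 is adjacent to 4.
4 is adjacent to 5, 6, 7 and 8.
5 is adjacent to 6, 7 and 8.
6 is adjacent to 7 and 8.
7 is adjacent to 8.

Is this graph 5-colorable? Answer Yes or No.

2, 4, 5, 6, 7, 8 are mutually adjacent (a clique of size 6), so at least 6 colors are needed.
So 5 colors are not enough.

No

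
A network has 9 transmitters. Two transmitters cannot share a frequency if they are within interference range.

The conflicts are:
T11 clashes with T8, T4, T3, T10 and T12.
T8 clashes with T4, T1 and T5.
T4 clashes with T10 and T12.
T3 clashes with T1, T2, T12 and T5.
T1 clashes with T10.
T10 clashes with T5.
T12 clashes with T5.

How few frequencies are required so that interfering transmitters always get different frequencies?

3

T3, T12, T5 all conflict with each other, so at least 3 frequencies are needed.
3 frequencies suffice: T11=1, T8=3, T4=2, T3=2, T1=1, T10=3, T2=1, T12=3, T5=1. Each listed conflict is separated.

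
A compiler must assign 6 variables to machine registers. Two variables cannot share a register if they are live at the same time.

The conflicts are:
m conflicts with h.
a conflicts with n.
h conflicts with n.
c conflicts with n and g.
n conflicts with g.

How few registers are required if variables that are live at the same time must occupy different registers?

c, n, g all conflict with each other, so at least 3 registers are needed.
Using 3 registers: m=1, a=2, h=2, c=2, n=1, g=3. No two conflicting variables share a register.

3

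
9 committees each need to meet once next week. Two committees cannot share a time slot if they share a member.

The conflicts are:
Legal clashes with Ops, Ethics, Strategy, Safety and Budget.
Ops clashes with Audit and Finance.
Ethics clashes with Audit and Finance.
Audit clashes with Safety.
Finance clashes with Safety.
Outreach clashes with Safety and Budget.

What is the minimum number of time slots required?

Legal and Ethics conflict, so at least 2 time slots are needed.
A valid assignment using 2 time slots: Legal=1, Ops=2, Ethics=2, Audit=1, Strategy=2, Finance=1, Outreach=1, Safety=2, Budget=2. No two conflicting committees share a time slot.

2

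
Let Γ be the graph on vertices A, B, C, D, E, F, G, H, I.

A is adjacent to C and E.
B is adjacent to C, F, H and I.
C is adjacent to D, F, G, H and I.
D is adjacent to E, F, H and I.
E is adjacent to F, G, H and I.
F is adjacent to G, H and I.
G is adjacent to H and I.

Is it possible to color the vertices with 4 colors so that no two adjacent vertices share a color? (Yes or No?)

The chromatic number is 4. D, E, F, H are pairwise adjacent (a clique of size 4), so at least 4 colors are needed.
One proper 4-coloring: A=red, B=yellow, C=blue, D=yellow, E=blue, F=red, G=yellow, H=green, I=green.
That is already a proper 4-coloring.

Yes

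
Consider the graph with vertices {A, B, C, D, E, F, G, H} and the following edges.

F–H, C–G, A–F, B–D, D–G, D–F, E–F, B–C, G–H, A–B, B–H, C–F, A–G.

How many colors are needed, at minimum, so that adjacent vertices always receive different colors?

D and F are adjacent, so at least 2 colors are needed.
A valid assignment using 2 colors: A=2, B=1, C=2, D=2, E=2, F=1, G=1, H=2. Each edge has distinct colors on its endpoints.

2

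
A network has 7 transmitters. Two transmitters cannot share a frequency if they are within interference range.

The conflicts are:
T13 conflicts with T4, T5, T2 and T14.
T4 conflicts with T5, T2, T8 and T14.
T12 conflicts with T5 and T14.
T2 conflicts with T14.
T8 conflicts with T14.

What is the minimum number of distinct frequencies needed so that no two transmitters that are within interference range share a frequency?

4

T13, T4, T2, T14 all conflict with each other, so at least 4 frequencies are needed.
4 frequencies suffice: frequency 1 → {T5, T14}; frequency 2 → {T4, T12}; frequency 3 → {T13, T8}; frequency 4 → {T2}. Every pair that conflicts lands in different frequencies.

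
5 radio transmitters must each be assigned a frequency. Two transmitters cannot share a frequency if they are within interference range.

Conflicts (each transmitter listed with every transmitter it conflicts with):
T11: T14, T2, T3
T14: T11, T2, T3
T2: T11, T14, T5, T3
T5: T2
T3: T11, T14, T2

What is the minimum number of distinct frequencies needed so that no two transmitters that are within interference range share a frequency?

T11, T14, T2, T3 all conflict with each other, so at least 4 frequencies are needed.
Using 4 frequencies: T11=2, T14=3, T2=1, T5=2, T3=4. No two conflicting transmitters share a frequency.

4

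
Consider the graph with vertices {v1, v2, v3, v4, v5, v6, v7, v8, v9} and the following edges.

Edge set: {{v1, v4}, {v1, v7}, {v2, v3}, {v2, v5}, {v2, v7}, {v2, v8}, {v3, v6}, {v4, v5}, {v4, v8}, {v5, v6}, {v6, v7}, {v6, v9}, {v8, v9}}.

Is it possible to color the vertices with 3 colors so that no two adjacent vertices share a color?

Yes

The chromatic number is 3. The cycle v1-v4-v5-v6-v7-v1 has odd length 5, so it cannot be 2-colored; at least 3 colors are needed.
A valid assignment using 3 colors: v1=G, v2=R, v3=B, v4=R, v5=B, v6=R, v7=B, v8=B, v9=G.
That is already a proper 3-coloring.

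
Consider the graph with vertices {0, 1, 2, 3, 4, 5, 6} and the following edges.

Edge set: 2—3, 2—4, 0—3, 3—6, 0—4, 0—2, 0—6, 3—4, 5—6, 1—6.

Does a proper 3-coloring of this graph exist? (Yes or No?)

No

0, 2, 3, 4 form a clique, so at least 4 colors are needed.
So 3 colors are not enough.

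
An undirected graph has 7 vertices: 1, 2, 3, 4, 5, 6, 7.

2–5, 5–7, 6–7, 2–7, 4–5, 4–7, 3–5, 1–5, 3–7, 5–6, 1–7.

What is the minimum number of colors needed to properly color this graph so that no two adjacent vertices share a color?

3

3, 5, 7 are pairwise adjacent, so at least 3 colors are needed.
3 colors suffice: color red → {7}; color blue → {5}; color green → {1, 2, 3, 4, 6}. Each edge has distinct colors on its endpoints.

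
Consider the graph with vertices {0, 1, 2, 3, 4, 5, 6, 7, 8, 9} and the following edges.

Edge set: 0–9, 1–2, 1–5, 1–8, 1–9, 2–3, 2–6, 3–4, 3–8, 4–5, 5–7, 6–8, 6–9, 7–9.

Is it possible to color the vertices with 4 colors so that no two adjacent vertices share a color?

Yes

The chromatic number is 3. The cycle 8-1-5-4-3-8 has odd length 5, so it cannot be 2-colored; at least 3 colors are needed.
3 colors suffice: color a → {3, 5, 9}; color b → {0, 1, 4, 6, 7}; color c → {2, 8}.
Since 4 ≥ 3, a proper 4-coloring certainly exists.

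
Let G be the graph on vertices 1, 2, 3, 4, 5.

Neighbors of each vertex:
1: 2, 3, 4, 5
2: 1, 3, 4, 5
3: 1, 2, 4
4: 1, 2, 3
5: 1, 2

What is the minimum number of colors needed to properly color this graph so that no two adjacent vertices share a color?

1, 2, 3, 4 are mutually adjacent (a clique of size 4), so at least 4 colors are needed.
4 colors suffice: 1=a, 2=b, 3=c, 4=d, 5=c. No two adjacent vertices share a color.

4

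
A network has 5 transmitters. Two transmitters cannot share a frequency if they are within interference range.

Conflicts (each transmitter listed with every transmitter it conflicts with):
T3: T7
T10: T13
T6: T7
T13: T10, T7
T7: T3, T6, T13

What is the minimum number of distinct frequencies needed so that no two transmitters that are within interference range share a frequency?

2

T6 and T7 conflict, so at least 2 frequencies are needed.
2 frequencies suffice: frequency 1 → {T10, T7}; frequency 2 → {T3, T6, T13}. Each listed conflict is separated.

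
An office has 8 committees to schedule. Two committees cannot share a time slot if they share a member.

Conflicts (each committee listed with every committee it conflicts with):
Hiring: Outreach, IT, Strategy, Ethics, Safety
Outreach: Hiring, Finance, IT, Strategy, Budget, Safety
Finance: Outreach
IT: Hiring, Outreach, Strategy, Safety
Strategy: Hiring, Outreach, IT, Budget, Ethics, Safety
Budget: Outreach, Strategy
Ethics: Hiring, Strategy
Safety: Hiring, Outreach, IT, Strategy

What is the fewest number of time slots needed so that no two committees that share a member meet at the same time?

Hiring, Outreach, IT, Strategy, Safety all conflict with each other, so at least 5 time slots are needed.
5 time slots suffice: time slot 1 → {Finance, Strategy}; time slot 2 → {Outreach, Ethics}; time slot 3 → {Hiring, Budget}; time slot 4 → {Safety}; time slot 5 → {IT}. No two conflicting committees share a time slot.

5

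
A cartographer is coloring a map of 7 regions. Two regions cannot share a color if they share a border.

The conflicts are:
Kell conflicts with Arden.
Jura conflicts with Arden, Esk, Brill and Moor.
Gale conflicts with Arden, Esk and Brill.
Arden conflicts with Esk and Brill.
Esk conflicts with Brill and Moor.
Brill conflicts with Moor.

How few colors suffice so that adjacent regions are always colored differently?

4

Gale, Arden, Esk, Brill pairwise conflict, so at least 4 colors are needed.
4 colors suffice: color 1 → {Kell, Esk}; color 2 → {Arden, Moor}; color 3 → {Brill}; color 4 → {Jura, Gale}. Each listed conflict is separated.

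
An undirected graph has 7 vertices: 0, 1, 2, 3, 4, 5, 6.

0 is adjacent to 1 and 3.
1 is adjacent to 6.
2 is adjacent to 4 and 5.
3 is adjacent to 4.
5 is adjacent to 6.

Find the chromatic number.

3

The cycle 3-4-2-5-6-1-0-3 has odd length 7, so it cannot be 2-colored; at least 3 colors are needed.
3 colors suffice: color a → {1, 3, 5}; color b → {0, 4, 6}; color c → {2}. Every edge joins two different colors.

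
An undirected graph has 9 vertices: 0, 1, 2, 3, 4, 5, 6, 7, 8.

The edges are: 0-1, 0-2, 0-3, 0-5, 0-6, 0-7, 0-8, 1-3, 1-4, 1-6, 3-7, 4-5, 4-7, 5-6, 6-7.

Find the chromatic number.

0, 6, 7 are pairwise adjacent, so at least 3 colors are needed.
3 colors suffice: color a → {0, 4}; color b → {1, 2, 5, 7, 8}; color c → {3, 6}. Every edge joins two different colors.

3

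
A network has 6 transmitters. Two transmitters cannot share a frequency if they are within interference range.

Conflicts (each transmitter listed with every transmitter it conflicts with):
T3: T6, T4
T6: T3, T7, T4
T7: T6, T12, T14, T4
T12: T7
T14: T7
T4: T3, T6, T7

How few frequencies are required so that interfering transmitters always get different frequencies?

3

T3, T6, T4 pairwise conflict, so at least 3 frequencies are needed.
3 frequencies suffice: frequency 1 → {T3, T7}; frequency 2 → {T12, T14, T4}; frequency 3 → {T6}. Every pair that conflicts lands in different frequencies.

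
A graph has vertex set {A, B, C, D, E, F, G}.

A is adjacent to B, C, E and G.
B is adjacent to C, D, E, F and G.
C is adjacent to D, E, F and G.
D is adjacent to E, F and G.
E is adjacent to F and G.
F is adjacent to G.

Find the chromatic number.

B, C, D, E, F, G are mutually adjacent (a clique of size 6), so at least 6 colors are needed.
6 colors suffice: A=5, B=2, C=4, D=6, E=1, F=5, G=3. No two adjacent vertices share a color.

6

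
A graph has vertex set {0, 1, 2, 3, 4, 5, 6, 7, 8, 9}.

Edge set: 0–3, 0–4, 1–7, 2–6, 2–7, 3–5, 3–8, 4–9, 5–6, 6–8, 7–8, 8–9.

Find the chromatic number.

3

The cycle 4-0-3-8-9-4 has odd length 5, so it cannot be 2-colored; at least 3 colors are needed.
3 colors suffice: color a → {0, 1, 2, 5, 8}; color b → {3, 6, 7, 9}; color c → {4}. No two adjacent vertices share a color.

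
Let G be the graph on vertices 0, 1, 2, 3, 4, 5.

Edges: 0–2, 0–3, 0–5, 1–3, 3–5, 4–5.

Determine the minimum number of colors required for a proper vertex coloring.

0, 3, 5 are mutually adjacent, so at least 3 colors are needed.
A valid assignment using 3 colors: 0=c, 1=a, 2=a, 3=b, 4=b, 5=a. Every edge joins two different colors.

3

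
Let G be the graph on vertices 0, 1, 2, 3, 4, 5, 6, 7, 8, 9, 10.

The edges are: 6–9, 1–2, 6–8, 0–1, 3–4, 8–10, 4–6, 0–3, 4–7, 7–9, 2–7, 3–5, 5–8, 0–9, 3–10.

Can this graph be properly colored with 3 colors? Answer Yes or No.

Yes

The chromatic number is 3. The cycle 0-9-6-4-3-0 has odd length 5, so it cannot be 2-colored; at least 3 colors are needed.
One proper 3-coloring: 0=b, 1=a, 2=b, 3=a, 4=b, 5=c, 6=a, 7=a, 8=b, 9=c, 10=c.
That is already a proper 3-coloring.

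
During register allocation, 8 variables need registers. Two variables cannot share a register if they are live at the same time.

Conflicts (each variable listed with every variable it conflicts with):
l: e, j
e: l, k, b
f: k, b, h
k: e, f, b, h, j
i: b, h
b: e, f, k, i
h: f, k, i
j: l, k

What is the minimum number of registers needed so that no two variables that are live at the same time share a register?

e, k, b pairwise conflict, so at least 3 registers are needed.
3 registers suffice: register 1 → {l, k, i}; register 2 → {b, h, j}; register 3 → {e, f}. No two conflicting variables share a register.

3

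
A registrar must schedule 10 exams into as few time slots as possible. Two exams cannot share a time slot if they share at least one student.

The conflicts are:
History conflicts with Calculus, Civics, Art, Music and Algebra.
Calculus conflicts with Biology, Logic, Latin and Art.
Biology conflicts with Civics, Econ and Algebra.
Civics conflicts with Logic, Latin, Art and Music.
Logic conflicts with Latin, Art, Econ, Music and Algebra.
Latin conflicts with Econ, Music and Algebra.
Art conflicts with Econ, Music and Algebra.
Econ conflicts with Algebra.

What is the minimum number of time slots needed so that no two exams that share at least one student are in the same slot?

4

History, Civics, Art, Music are mutually in conflict, so at least 4 time slots are needed.
4 time slots suffice: time slot 1 → {Biology, Latin, Art}; time slot 2 → {History, Logic}; time slot 3 → {Calculus, Civics, Algebra}; time slot 4 → {Econ, Music}. Every pair that conflicts lands in different time slots.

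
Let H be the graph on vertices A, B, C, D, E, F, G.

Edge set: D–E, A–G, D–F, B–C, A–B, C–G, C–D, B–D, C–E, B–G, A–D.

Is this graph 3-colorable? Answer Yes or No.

Yes

The chromatic number is 3. A, B, G are pairwise adjacent, so at least 3 colors are needed.
One proper 3-coloring: A=3, B=2, C=3, D=1, E=2, F=2, G=1.
That is already a proper 3-coloring.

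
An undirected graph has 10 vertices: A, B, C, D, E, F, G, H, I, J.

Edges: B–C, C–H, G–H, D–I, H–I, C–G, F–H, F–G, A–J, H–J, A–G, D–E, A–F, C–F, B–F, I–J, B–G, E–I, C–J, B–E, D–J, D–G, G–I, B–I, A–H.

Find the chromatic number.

B, C, F, G form a clique, so at least 4 colors are needed.
A valid assignment using 4 colors: A=2, B=3, C=2, D=3, E=1, F=4, G=1, H=3, I=2, J=1. Every edge joins two different colors.

4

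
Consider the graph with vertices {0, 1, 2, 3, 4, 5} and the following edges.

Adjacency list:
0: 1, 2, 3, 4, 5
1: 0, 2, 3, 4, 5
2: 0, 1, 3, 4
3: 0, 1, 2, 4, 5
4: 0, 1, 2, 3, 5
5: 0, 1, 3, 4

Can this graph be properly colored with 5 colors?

Yes

The chromatic number is 5. 0, 1, 2, 3, 4 are mutually adjacent (a clique of size 5), so at least 5 colors are needed.
5 colors suffice: color a → {3}; color b → {4}; color c → {0}; color d → {1}; color e → {2, 5}.
That is already a proper 5-coloring.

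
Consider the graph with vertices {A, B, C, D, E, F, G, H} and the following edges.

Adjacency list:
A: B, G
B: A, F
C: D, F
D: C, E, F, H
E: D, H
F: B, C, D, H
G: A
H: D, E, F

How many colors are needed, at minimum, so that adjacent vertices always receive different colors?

3

D, F, H are mutually adjacent, so at least 3 colors are needed.
3 colors suffice: color 1 → {B, D, G}; color 2 → {A, E, F}; color 3 → {C, H}. No two adjacent vertices share a color.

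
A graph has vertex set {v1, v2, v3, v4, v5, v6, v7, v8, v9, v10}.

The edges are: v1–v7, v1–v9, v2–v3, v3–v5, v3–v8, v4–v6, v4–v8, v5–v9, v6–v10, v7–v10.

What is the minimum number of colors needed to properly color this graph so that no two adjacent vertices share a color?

The cycle v6-v4-v8-v3-v5-v9-v1-v7-v10-v6 has odd length 9, so it cannot be 2-colored; at least 3 colors are needed.
One proper 3-coloring: v1=G, v2=B, v3=R, v4=R, v5=B, v6=B, v7=B, v8=B, v9=R, v10=R. Each edge has distinct colors on its endpoints.

3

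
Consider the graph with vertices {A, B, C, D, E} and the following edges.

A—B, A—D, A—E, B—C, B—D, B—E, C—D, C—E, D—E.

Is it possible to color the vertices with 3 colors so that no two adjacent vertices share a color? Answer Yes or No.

A, B, D, E are mutually adjacent (a clique of size 4), so at least 4 colors are needed.
So 3 colors are not enough.

No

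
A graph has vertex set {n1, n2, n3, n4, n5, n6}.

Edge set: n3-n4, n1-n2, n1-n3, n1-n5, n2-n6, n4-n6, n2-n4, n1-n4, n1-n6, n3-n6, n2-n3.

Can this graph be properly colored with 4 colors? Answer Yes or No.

No

n1, n2, n3, n4, n6 are pairwise adjacent (a clique of size 5), so at least 5 colors are needed.
So 4 colors are not enough.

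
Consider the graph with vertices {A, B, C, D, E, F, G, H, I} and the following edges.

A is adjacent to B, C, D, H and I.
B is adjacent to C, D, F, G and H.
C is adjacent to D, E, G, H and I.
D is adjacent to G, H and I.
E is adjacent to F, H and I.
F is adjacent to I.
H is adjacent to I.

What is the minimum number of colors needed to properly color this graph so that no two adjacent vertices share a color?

5

A, C, D, H, I form a clique, so at least 5 colors are needed.
A valid assignment using 5 colors: A=5, B=3, C=1, D=2, E=2, F=1, G=4, H=4, I=3. Every edge joins two different colors.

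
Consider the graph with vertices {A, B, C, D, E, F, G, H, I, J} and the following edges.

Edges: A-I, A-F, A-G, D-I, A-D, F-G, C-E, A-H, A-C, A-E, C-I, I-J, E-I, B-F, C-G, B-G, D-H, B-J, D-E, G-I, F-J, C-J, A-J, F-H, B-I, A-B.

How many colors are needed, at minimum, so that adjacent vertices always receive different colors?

A, C, E, I form a clique, so at least 4 colors are needed.
4 colors suffice: color red → {A}; color blue → {F, I}; color green → {B, C, D}; color yellow → {E, G, H, J}. Each edge has distinct colors on its endpoints.

4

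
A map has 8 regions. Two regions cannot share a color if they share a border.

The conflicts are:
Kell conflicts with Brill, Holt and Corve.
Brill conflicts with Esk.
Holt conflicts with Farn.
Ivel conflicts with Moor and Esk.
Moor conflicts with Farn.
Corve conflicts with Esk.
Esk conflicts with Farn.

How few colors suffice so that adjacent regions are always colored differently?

The cycle Kell-Holt-Farn-Esk-Corve-Kell has odd length 5, so it cannot be 2-colored; at least 3 colors are needed.
3 colors suffice: Kell=1, Brill=2, Holt=3, Ivel=2, Moor=1, Corve=2, Esk=1, Farn=2. No two conflicting regions share a color.

3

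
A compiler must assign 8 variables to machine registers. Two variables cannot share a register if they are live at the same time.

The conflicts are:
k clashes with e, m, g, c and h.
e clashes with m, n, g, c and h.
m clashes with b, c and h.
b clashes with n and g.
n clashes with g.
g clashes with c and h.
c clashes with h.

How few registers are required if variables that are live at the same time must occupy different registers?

k, e, m, c, h all conflict with each other, so at least 5 registers are needed.
Using 5 registers: k=4, e=1, m=2, b=1, n=3, g=2, c=3, h=5. Every pair that conflicts lands in different registers.

5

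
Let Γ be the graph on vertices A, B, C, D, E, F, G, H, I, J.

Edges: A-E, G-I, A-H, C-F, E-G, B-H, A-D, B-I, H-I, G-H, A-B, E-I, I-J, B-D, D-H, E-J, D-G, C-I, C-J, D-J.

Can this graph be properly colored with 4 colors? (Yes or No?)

Yes

The chromatic number is 4. A, B, D, H form a clique, so at least 4 colors are needed.
4 colors suffice: color red → {D, F, I}; color blue → {H, J}; color green → {B, C, E}; color yellow → {A, G}.
That is already a proper 4-coloring.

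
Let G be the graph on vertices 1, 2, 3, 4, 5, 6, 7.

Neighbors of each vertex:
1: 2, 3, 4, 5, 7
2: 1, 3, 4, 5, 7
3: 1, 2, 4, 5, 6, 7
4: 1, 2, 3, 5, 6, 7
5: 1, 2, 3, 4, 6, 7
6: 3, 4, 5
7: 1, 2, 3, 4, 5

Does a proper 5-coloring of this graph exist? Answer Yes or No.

No

1, 2, 3, 4, 5, 7 are mutually adjacent (a clique of size 6), so at least 6 colors are needed.
So 5 colors are not enough.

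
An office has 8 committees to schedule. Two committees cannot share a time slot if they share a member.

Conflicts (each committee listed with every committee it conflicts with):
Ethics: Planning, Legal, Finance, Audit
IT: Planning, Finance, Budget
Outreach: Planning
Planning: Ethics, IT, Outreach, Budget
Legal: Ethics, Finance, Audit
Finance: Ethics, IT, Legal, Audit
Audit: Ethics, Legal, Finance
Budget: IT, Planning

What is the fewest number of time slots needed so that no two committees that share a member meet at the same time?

Ethics, Legal, Finance, Audit all conflict with each other, so at least 4 time slots are needed.
A valid assignment using 4 time slots: Ethics=1, IT=1, Outreach=1, Planning=2, Legal=3, Finance=2, Audit=4, Budget=3. Each listed conflict is separated.

4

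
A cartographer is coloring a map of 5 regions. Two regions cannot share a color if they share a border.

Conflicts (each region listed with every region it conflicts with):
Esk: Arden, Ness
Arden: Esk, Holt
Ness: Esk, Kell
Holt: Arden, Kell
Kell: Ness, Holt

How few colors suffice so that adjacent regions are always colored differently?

The cycle Ness-Kell-Holt-Arden-Esk-Ness has odd length 5, so it cannot be 2-colored; at least 3 colors are needed.
A valid assignment using 3 colors: Esk=2, Arden=3, Ness=1, Holt=1, Kell=2. No two conflicting regions share a color.

3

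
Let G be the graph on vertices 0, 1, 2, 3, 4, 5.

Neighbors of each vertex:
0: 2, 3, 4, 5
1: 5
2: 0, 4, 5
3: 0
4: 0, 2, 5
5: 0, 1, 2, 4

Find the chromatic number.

4

0, 2, 4, 5 are mutually adjacent (a clique of size 4), so at least 4 colors are needed.
4 colors suffice: 0=red, 1=red, 2=yellow, 3=blue, 4=green, 5=blue. Each edge has distinct colors on its endpoints.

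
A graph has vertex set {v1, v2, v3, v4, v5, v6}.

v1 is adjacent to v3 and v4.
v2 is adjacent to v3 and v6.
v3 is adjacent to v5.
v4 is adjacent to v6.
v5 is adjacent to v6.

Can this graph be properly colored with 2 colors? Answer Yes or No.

The cycle v1-v3-v5-v6-v4-v1 has odd length 5, so it cannot be 2-colored; at least 3 colors are needed.
So 2 colors are not enough.

No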